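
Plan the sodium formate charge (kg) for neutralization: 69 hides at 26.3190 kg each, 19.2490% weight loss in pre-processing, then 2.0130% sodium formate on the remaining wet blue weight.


Total_raw = N * avg_wt = 69 * 26.3190 = 1816.0110 kg
Substrate = Total_raw * (1 - loss/100) = 1816.0110 * (1 - 19.2490/100) = 1466.4470 kg
Neutralizer = Substrate * pct / 100 = 1466.4470 * 2.0130 / 100 = 29.5196 kg


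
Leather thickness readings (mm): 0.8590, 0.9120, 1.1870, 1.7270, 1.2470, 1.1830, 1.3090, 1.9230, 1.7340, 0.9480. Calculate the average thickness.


Formula: Average = sum / n
Substituting: Average = 13.0290 / 10
Result: 1.3029 mm


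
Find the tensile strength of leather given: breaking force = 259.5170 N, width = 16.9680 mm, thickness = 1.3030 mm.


Formula: TS = force / (width * thickness)
Substituting: TS = 259.5170 / (16.9680 * 1.3030)
Result: 11.7379 N/mm^2


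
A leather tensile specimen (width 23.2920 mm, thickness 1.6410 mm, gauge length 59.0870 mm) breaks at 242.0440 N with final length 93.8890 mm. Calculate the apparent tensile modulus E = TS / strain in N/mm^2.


TS = F / (w * t) = 242.0440 / (23.2920 * 1.6410) = 6.3326 N/mm^2
strain = (Lf - L0) / L0 = (93.8890 - 59.0870) / 59.0870 = 0.5890
E = TS / strain = 6.3326 / 0.5890 = 10.7514 N/mm^2


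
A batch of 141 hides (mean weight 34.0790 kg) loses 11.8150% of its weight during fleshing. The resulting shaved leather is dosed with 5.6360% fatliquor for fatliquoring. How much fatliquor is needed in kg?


Total_raw = N * avg_wt = 141 * 34.0790 = 4805.1390 kg
Substrate = Total_raw * (1 - loss/100) = 4805.1390 * (1 - 11.8150/100) = 4237.4118 kg
Fat = Substrate * pct / 100 = 4237.4118 * 5.6360 / 100 = 238.8205 kg


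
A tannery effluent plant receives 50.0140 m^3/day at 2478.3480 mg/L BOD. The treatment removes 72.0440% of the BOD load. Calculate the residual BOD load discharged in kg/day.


Load_in = volume * conc / 1000 = 50.0140 * 2478.3480 / 1000 = 123.9521 kg/day
Removed = Load_in * eff / 100 = 123.9521 * 72.0440 / 100 = 89.3000 kg/day
Load_out = Load_in - Removed = 123.9521 - 89.3000 = 34.6520 kg/day


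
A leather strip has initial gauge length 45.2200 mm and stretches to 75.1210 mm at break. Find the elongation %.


Formula: Elongation = (Lf - L0) / L0 * 100
Substituting: Elongation = (75.1210 - 45.2200) / 45.2200 * 100
Result: 66.1234 %


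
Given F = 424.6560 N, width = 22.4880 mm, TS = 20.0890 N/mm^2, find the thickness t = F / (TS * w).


Formula: t = F / (TS * w)
Substituting: t = 424.6560 / (20.0890 * 22.4880)
Result: 0.9400 mm


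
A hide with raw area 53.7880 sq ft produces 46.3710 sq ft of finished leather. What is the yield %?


Formula: Yield = finished / raw * 100
Substituting: Yield = 46.3710 / 53.7880 * 100
Result: 86.2107 %


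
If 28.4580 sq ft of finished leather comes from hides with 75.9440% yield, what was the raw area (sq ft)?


Formula: raw = finished * 100 / yield
Substituting: raw = 28.4580 * 100 / 75.9440
Result: 37.4723 sq ft


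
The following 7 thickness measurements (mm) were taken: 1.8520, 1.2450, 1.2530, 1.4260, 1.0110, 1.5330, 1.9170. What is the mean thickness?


Formula: Average = sum / n
Substituting: Average = 10.2370 / 7
Result: 1.4624 mm


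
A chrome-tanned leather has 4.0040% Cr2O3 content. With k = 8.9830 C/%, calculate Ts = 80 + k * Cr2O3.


Formula: Ts = 80 + k * Cr2O3
Substituting: Ts = 80 + 8.9830 * 4.0040
Result: 115.9679 C


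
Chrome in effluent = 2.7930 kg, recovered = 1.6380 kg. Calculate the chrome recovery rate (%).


Formula: Recovery = recovered / input * 100
Substituting: Recovery = 1.6380 / 2.7930 * 100
Result: 58.6466 %


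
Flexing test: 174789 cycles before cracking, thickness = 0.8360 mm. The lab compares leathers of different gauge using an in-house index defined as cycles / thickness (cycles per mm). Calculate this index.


Formula: Index = cycles / thickness
Substituting: Index = 174789 / 0.8360
Result: 209077.7512 cycles/mm


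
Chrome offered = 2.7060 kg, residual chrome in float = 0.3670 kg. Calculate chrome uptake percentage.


Formula: Uptake = (offered - residual) / offered * 100
Substituting: Uptake = (2.7060 - 0.3670) / 2.7060 * 100
Result: 86.4375 %


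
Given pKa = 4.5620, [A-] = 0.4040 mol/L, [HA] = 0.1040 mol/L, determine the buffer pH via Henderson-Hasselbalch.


ratio = [A-] / [HA] = 0.4040 / 0.1040 = 3.8846
log10(ratio) = 0.5893
pH = pKa + log10(ratio) = 4.5620 + 0.5893 = 5.1513


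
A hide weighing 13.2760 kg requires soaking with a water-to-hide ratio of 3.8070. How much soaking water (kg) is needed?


Formula: Water = hide_weight * ratio
Substituting: Water = 13.2760 * 3.8070
Result: 50.5417 kg


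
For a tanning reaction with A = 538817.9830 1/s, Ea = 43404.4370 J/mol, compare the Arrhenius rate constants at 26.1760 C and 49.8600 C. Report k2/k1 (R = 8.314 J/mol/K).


T1 = 26.1760 + 273.15 = 299.3260 K; T2 = 49.8600 + 273.15 = 323.0100 K
k1 = A * exp(-Ea/(R*T1)) = 538817.9830 * exp(-43404.4370/(8.314*299.3260)) = 0.0143472 1/s
k2 = A * exp(-Ea/(R*T2)) = 538817.9830 * exp(-43404.4370/(8.314*323.0100)) = 0.0515423 1/s
k2/k1 = 0.0515423 / 0.0143472 = 3.5925


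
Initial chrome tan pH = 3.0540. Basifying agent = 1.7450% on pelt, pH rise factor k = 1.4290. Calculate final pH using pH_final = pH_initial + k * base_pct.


Formula: pH_final = pH_initial + k * base_pct
Substituting: pH_final = 3.0540 + 1.4290 * 1.7450
Result: 5.5476


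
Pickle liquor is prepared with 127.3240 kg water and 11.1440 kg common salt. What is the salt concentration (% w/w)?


Formula: Conc = salt / (water + salt) * 100
Substituting: Conc = 11.1440 / (127.3240 + 11.1440) * 100
Result: 8.0481 %


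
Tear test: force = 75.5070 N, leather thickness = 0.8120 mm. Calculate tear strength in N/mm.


Formula: Tear strength = force / thickness
Substituting: Tear strength = 75.5070 / 0.8120
Result: 92.9889 N/mm


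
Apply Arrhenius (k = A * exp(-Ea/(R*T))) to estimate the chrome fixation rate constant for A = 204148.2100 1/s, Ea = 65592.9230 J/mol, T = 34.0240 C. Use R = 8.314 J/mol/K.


T_K = T_C + 273.15 = 34.0240 + 273.15 = 307.1740 K
exponent = -Ea / (R * T_K) = -65592.9230 / (8.314 * 307.1740) = -25.6840
k = A * exp(exponent) = 204148.2100 * exp(-25.6840) = 1.4306e-06 1/s


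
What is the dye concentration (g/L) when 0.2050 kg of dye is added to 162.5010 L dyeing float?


Formula: Conc = dye_mass(kg) / volume(L) * 1000
Substituting: Conc = 0.2050 / 162.5010 * 1000
Result: 1.2615 g/L


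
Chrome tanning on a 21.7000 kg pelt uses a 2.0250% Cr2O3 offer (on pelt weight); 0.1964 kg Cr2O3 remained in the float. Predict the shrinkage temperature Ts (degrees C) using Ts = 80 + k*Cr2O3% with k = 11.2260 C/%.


Offered = pelt * offer_pct / 100 = 21.7000 * 2.0250 / 100 = 0.4394 kg
Uptake = offered - residual = 0.4394 - 0.1964 = 0.2430 kg
Cr2O3% on pelt = uptake / pelt * 100 = 0.2430 / 21.7000 * 100 = 1.1199 %
Ts = 80 + k * Cr2O3% = 80 + 11.2260 * 1.1199 = 92.5723 C


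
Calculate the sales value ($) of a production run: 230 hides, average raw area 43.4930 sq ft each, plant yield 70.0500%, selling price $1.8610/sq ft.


Raw_total = N * avg_area = 230 * 43.4930 = 10003.3900 sq ft
Finished = Raw_total * yield / 100 = 10003.3900 * 70.0500 / 100 = 7007.3747 sq ft
Value = Finished * price = 7007.3747 * 1.8610 = 13040.7243 $


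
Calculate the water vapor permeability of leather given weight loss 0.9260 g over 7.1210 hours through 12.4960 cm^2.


Formula: WVP = loss / (area * time)
Substituting: WVP = 0.9260 / (12.4960 * 7.1210)
Result: 0.0104064 g/(cm^2*hr)


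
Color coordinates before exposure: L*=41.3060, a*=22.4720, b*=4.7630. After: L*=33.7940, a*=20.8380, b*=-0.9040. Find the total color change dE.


dL = -7.5120, da = -1.6340, db = -5.6670
dE = sqrt((-7.5120)^2 + (-1.6340)^2 + (-5.6670)^2) = 9.5507


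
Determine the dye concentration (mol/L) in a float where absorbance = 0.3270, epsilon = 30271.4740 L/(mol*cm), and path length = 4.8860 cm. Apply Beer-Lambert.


Formula: c = A / (epsilon * l)
Substituting: c = 0.3270 / (30271.4740 * 4.8860)
Result: 2.2109e-06 mol/L


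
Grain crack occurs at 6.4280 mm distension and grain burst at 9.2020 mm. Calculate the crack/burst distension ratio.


Formula: Ratio = crack / burst
Substituting: Ratio = 6.4280 / 9.2020
Result: 0.6985


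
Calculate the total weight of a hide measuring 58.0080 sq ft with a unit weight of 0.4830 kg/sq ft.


Formula: Weight = area * weight_per_sqft
Substituting: Weight = 58.0080 * 0.4830
Result: 28.0179 kg


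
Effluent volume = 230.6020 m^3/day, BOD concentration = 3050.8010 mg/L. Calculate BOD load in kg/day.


Formula: BOD_load = volume * conc / 1000
Substituting: BOD_load = 230.6020 * 3050.8010 / 1000
Result: 703.5208 kg/day


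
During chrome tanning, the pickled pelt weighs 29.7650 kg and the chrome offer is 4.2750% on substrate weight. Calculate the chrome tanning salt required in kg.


Formula: Chrome = substrate * pct / 100
Substituting: Chrome = 29.7650 * 4.2750 / 100
Result: 1.2725 kg


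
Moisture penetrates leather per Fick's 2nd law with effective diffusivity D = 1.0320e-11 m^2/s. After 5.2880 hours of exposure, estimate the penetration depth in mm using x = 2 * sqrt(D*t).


t = 5.2880 hr * 3600 = 19036.8000 s
D * t = 1.0320e-11 * 19036.8000 = 1.9646e-07
x = 2 * sqrt(D*t) = 2 * sqrt(1.9646e-07) = 8.8648e-04 m = 0.8865 mm


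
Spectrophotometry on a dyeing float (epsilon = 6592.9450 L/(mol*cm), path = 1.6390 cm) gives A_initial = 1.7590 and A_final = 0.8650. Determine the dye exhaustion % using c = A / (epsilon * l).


c_initial = A_i / (epsilon * l) = 1.7590 / (6592.9450 * 1.6390) = 1.6278e-04 mol/L
c_final = A_f / (epsilon * l) = 0.8650 / (6592.9450 * 1.6390) = 8.0049e-05 mol/L
Exhaustion = (c_initial - c_final) / c_initial * 100 = (1.6278e-04 - 8.0049e-05) / 1.6278e-04 * 100 = 50.8243 %


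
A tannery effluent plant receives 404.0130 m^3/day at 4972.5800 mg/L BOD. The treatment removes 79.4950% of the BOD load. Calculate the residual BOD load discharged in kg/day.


Load_in = volume * conc / 1000 = 404.0130 * 4972.5800 / 1000 = 2008.9870 kg/day
Removed = Load_in * eff / 100 = 2008.9870 * 79.4950 / 100 = 1597.0442 kg/day
Load_out = Load_in - Removed = 2008.9870 - 1597.0442 = 411.9428 kg/day


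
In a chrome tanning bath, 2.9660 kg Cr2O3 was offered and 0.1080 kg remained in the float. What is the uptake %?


Formula: Uptake = (offered - residual) / offered * 100
Substituting: Uptake = (2.9660 - 0.1080) / 2.9660 * 100
Result: 96.3587 %


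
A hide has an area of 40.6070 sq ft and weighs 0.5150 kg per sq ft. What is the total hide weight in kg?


Formula: Weight = area * weight_per_sqft
Substituting: Weight = 40.6070 * 0.5150
Result: 20.9126 kg


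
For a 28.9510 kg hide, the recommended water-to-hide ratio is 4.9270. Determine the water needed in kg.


Formula: Water = hide_weight * ratio
Substituting: Water = 28.9510 * 4.9270
Result: 142.6416 kg


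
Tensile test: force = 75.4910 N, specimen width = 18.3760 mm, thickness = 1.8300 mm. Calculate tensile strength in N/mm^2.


Formula: TS = force / (width * thickness)
Substituting: TS = 75.4910 / (18.3760 * 1.8300)
Result: 2.2449 N/mm^2


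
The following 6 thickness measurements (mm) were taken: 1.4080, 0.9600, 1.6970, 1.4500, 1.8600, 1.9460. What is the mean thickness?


Formula: Average = sum / n
Substituting: Average = 9.3210 / 6
Result: 1.5535 mm


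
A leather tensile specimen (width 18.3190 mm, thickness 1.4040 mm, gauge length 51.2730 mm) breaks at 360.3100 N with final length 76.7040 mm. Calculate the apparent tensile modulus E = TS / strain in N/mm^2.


TS = F / (w * t) = 360.3100 / (18.3190 * 1.4040) = 14.0090 N/mm^2
strain = (Lf - L0) / L0 = (76.7040 - 51.2730) / 51.2730 = 0.4960
E = TS / strain = 14.0090 / 0.4960 = 28.2444 N/mm^2


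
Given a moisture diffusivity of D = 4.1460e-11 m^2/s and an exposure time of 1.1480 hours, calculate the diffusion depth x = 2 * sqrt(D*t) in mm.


t = 1.1480 hr * 3600 = 4132.8000 s
D * t = 4.1460e-11 * 4132.8000 = 1.7135e-07
x = 2 * sqrt(D*t) = 2 * sqrt(1.7135e-07) = 8.2788e-04 m = 0.8279 mm


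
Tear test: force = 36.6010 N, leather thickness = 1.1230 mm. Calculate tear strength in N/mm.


Formula: Tear strength = force / thickness
Substituting: Tear strength = 36.6010 / 1.1230
Result: 32.5922 N/mm


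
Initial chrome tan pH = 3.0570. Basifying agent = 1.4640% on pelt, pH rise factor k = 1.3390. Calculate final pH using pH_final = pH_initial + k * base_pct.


Formula: pH_final = pH_initial + k * base_pct
Substituting: pH_final = 3.0570 + 1.3390 * 1.4640
Result: 5.0173


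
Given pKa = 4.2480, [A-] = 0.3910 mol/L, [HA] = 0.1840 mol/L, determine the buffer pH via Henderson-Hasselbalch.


ratio = [A-] / [HA] = 0.3910 / 0.1840 = 2.1250
log10(ratio) = 0.3274
pH = pKa + log10(ratio) = 4.2480 + 0.3274 = 4.5754


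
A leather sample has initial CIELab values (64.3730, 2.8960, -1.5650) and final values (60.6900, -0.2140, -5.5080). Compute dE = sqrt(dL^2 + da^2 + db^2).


dL = -3.6830, da = -3.1100, db = -3.9430
dE = sqrt((-3.6830)^2 + (-3.1100)^2 + (-3.9430)^2) = 6.2277


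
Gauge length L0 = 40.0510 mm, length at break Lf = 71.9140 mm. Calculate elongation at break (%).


Formula: Elongation = (Lf - L0) / L0 * 100
Substituting: Elongation = (71.9140 - 40.0510) / 40.0510 * 100
Result: 79.5561 %


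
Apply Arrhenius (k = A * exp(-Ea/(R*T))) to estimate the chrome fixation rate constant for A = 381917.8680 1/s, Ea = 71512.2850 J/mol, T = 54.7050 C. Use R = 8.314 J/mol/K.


T_K = T_C + 273.15 = 54.7050 + 273.15 = 327.8550 K
exponent = -Ea / (R * T_K) = -71512.2850 / (8.314 * 327.8550) = -26.2355
k = A * exp(exponent) = 381917.8680 * exp(-26.2355) = 1.5419e-06 1/s


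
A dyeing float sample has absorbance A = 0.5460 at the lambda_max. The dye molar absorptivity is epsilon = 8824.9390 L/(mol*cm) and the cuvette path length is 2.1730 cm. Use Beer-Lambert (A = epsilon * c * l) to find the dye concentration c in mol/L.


Formula: c = A / (epsilon * l)
Substituting: c = 0.5460 / (8824.9390 * 2.1730)
Result: 2.8472e-05 mol/L


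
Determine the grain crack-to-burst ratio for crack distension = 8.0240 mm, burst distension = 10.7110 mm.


Formula: Ratio = crack / burst
Substituting: Ratio = 8.0240 / 10.7110
Result: 0.7491


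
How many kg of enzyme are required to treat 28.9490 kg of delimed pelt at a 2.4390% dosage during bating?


Formula: Enzyme = substrate * pct / 100
Substituting: Enzyme = 28.9490 * 2.4390 / 100
Result: 0.7061 kg


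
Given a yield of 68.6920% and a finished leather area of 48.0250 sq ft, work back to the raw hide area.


Formula: raw = finished * 100 / yield
Substituting: raw = 48.0250 * 100 / 68.6920
Result: 69.9135 sq ft


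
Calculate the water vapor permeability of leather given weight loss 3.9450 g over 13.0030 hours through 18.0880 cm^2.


Formula: WVP = loss / (area * time)
Substituting: WVP = 3.9450 / (18.0880 * 13.0030)
Result: 0.0167731 g/(cm^2*hr)


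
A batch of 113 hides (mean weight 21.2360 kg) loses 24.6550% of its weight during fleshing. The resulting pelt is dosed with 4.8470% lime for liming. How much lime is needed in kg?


Total_raw = N * avg_wt = 113 * 21.2360 = 2399.6680 kg
Substrate = Total_raw * (1 - loss/100) = 2399.6680 * (1 - 24.6550/100) = 1808.0299 kg
Lime = Substrate * pct / 100 = 1808.0299 * 4.8470 / 100 = 87.6352 kg


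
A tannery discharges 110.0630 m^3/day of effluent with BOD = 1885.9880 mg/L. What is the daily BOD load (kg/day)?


Formula: BOD_load = volume * conc / 1000
Substituting: BOD_load = 110.0630 * 1885.9880 / 1000
Result: 207.5775 kg/day


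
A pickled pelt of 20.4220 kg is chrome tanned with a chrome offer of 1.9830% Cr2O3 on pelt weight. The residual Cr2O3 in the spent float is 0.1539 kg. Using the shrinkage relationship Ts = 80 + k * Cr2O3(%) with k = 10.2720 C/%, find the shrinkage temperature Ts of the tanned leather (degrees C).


Offered = pelt * offer_pct / 100 = 20.4220 * 1.9830 / 100 = 0.4050 kg
Uptake = offered - residual = 0.4050 - 0.1539 = 0.2511 kg
Cr2O3% on pelt = uptake / pelt * 100 = 0.2511 / 20.4220 * 100 = 1.2294 %
Ts = 80 + k * Cr2O3% = 80 + 10.2720 * 1.2294 = 92.6284 C


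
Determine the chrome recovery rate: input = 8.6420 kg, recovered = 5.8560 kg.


Formula: Recovery = recovered / input * 100
Substituting: Recovery = 5.8560 / 8.6420 * 100
Result: 67.7621 %


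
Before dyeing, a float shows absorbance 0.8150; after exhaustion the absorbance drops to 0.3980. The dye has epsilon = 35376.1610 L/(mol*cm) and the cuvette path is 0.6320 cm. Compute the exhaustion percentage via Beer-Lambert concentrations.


c_initial = A_i / (epsilon * l) = 0.8150 / (35376.1610 * 0.6320) = 3.6453e-05 mol/L
c_final = A_f / (epsilon * l) = 0.3980 / (35376.1610 * 0.6320) = 1.7801e-05 mol/L
Exhaustion = (c_initial - c_final) / c_initial * 100 = (3.6453e-05 - 1.7801e-05) / 3.6453e-05 * 100 = 51.1656 %


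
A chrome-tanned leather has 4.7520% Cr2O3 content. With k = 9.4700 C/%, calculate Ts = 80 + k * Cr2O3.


Formula: Ts = 80 + k * Cr2O3
Substituting: Ts = 80 + 9.4700 * 4.7520
Result: 125.0014 C


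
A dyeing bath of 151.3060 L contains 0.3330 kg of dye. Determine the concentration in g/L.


Formula: Conc = dye_mass(kg) / volume(L) * 1000
Substituting: Conc = 0.3330 / 151.3060 * 1000
Result: 2.2008 g/L


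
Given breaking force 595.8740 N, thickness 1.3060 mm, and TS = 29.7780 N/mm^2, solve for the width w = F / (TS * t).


Formula: w = F / (TS * t)
Substituting: w = 595.8740 / (29.7780 * 1.3060)
Result: 15.3220 mm


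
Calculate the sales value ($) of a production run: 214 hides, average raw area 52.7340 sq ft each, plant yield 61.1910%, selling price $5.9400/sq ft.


Raw_total = N * avg_area = 214 * 52.7340 = 11285.0760 sq ft
Finished = Raw_total * yield / 100 = 11285.0760 * 61.1910 / 100 = 6905.4509 sq ft
Value = Finished * price = 6905.4509 * 5.9400 = 41018.3781 $


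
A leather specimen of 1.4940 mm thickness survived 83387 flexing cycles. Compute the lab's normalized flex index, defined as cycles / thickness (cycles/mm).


Formula: Index = cycles / thickness
Substituting: Index = 83387 / 1.4940
Result: 55814.5917 cycles/mm


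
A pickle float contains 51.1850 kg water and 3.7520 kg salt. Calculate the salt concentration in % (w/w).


Formula: Conc = salt / (water + salt) * 100
Substituting: Conc = 3.7520 / (51.1850 + 3.7520) * 100
Result: 6.8296 %


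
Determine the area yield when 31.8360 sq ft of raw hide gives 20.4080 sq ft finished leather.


Formula: Yield = finished / raw * 100
Substituting: Yield = 20.4080 / 31.8360 * 100
Result: 64.1035 %


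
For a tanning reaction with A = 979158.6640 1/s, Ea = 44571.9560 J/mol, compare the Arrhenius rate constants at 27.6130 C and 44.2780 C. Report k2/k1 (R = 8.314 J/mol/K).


T1 = 27.6130 + 273.15 = 300.7630 K; T2 = 44.2780 + 273.15 = 317.4280 K
k1 = A * exp(-Ea/(R*T1)) = 979158.6640 * exp(-44571.9560/(8.314*300.7630)) = 0.0177662 1/s
k2 = A * exp(-Ea/(R*T2)) = 979158.6640 * exp(-44571.9560/(8.314*317.4280)) = 0.0452909 1/s
k2/k1 = 0.0452909 / 0.0177662 = 2.5493


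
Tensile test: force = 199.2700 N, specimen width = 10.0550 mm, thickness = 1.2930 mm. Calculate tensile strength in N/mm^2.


Formula: TS = force / (width * thickness)
Substituting: TS = 199.2700 / (10.0550 * 1.2930)
Result: 15.3271 N/mm^2


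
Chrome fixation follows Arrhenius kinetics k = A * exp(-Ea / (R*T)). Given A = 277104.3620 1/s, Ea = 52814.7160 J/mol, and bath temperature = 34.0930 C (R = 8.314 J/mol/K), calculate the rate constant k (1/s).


T_K = T_C + 273.15 = 34.0930 + 273.15 = 307.2430 K
exponent = -Ea / (R * T_K) = -52814.7160 / (8.314 * 307.2430) = -20.6758
k = A * exp(exponent) = 277104.3620 * exp(-20.6758) = 2.9057e-04 1/s


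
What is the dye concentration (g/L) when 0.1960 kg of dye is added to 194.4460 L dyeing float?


Formula: Conc = dye_mass(kg) / volume(L) * 1000
Substituting: Conc = 0.1960 / 194.4460 * 1000
Result: 1.0080 g/L


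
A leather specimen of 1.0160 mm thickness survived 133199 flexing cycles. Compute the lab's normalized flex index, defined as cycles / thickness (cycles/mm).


Formula: Index = cycles / thickness
Substituting: Index = 133199 / 1.0160
Result: 131101.3780 cycles/mm


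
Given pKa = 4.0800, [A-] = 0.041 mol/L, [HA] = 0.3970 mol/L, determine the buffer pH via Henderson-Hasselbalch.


ratio = [A-] / [HA] = 0.041 / 0.3970 = 0.1033
log10(ratio) = -0.9860
pH = pKa + log10(ratio) = 4.0800 - 0.9860 = 3.0940


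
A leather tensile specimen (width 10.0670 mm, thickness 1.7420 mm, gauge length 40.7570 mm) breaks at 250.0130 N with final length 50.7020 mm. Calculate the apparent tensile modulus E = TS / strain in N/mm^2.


TS = F / (w * t) = 250.0130 / (10.0670 * 1.7420) = 14.2565 N/mm^2
strain = (Lf - L0) / L0 = (50.7020 - 40.7570) / 40.7570 = 0.2440
E = TS / strain = 14.2565 / 0.2440 = 58.4268 N/mm^2


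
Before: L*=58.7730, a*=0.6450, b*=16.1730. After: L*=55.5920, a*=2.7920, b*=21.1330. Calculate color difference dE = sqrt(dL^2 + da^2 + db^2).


dL = -3.1810, da = 2.1470, db = 4.9600
dE = sqrt((-3.1810)^2 + 2.1470^2 + 4.9600^2) = 6.2714


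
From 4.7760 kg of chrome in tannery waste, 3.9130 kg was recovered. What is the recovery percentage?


Formula: Recovery = recovered / input * 100
Substituting: Recovery = 3.9130 / 4.7760 * 100
Result: 81.9305 %


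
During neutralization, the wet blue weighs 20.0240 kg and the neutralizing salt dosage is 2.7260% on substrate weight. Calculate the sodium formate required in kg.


Formula: Neutralizer = substrate * pct / 100
Substituting: Neutralizer = 20.0240 * 2.7260 / 100
Result: 0.5459 kg


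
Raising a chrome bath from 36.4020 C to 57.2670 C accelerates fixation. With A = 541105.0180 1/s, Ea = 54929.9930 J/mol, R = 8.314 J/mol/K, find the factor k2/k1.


T1 = 36.4020 + 273.15 = 309.5520 K; T2 = 57.2670 + 273.15 = 330.4170 K
k1 = A * exp(-Ea/(R*T1)) = 541105.0180 * exp(-54929.9930/(8.314*309.5520)) = 2.9101e-04 1/s
k2 = A * exp(-Ea/(R*T2)) = 541105.0180 * exp(-54929.9930/(8.314*330.4170)) = 0.00112008 1/s
k2/k1 = 0.00112008 / 2.9101e-04 = 3.8489


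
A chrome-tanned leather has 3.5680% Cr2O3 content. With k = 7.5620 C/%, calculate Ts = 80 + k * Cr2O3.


Formula: Ts = 80 + k * Cr2O3
Substituting: Ts = 80 + 7.5620 * 3.5680
Result: 106.9812 C


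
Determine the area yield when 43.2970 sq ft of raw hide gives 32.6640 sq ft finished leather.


Formula: Yield = finished / raw * 100
Substituting: Yield = 32.6640 / 43.2970 * 100
Result: 75.4417 %


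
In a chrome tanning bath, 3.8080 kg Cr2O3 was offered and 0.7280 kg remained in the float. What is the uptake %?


Formula: Uptake = (offered - residual) / offered * 100
Substituting: Uptake = (3.8080 - 0.7280) / 3.8080 * 100
Result: 80.8824 %


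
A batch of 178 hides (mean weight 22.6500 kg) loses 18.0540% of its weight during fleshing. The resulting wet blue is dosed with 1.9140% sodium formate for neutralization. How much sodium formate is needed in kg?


Total_raw = N * avg_wt = 178 * 22.6500 = 4031.7000 kg
Substrate = Total_raw * (1 - loss/100) = 4031.7000 * (1 - 18.0540/100) = 3303.8169 kg
Neutralizer = Substrate * pct / 100 = 3303.8169 * 1.9140 / 100 = 63.2351 kg


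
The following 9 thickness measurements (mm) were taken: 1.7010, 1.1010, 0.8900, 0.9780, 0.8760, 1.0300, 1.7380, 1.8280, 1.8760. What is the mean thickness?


Formula: Average = sum / n
Substituting: Average = 12.0180 / 9
Result: 1.3353 mm


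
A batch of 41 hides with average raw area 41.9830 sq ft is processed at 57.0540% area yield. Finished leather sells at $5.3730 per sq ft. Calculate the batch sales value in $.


Raw_total = N * avg_area = 41 * 41.9830 = 1721.3030 sq ft
Finished = Raw_total * yield / 100 = 1721.3030 * 57.0540 / 100 = 982.0722 sq ft
Value = Finished * price = 982.0722 * 5.3730 = 5276.6740 $


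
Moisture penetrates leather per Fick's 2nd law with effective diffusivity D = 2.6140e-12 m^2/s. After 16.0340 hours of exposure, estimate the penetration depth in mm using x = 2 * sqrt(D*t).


t = 16.0340 hr * 3600 = 57722.4000 s
D * t = 2.6140e-12 * 57722.4000 = 1.5089e-07
x = 2 * sqrt(D*t) = 2 * sqrt(1.5089e-07) = 7.7688e-04 m = 0.7769 mm


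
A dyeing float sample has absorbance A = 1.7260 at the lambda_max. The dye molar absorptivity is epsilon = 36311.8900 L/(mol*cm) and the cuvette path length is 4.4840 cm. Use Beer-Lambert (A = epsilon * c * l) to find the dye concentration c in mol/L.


Formula: c = A / (epsilon * l)
Substituting: c = 1.7260 / (36311.8900 * 4.4840)
Result: 1.0600e-05 mol/L


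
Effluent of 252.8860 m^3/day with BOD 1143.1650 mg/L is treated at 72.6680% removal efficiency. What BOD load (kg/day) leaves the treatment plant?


Load_in = volume * conc / 1000 = 252.8860 * 1143.1650 / 1000 = 289.0904 kg/day
Removed = Load_in * eff / 100 = 289.0904 * 72.6680 / 100 = 210.0762 kg/day
Load_out = Load_in - Removed = 289.0904 - 210.0762 = 79.0142 kg/day


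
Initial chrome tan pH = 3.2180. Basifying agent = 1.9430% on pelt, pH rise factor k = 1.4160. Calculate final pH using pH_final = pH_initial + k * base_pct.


Formula: pH_final = pH_initial + k * base_pct
Substituting: pH_final = 3.2180 + 1.4160 * 1.9430
Result: 5.9693


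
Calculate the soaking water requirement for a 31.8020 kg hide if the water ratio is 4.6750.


Formula: Water = hide_weight * ratio
Substituting: Water = 31.8020 * 4.6750
Result: 148.6744 kg


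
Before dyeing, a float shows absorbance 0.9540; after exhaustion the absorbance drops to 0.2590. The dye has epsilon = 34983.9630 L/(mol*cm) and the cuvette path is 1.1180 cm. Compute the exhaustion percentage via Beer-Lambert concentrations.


c_initial = A_i / (epsilon * l) = 0.9540 / (34983.9630 * 1.1180) = 2.4391e-05 mol/L
c_final = A_f / (epsilon * l) = 0.2590 / (34983.9630 * 1.1180) = 6.6220e-06 mol/L
Exhaustion = (c_initial - c_final) / c_initial * 100 = (2.4391e-05 - 6.6220e-06) / 2.4391e-05 * 100 = 72.8512 %


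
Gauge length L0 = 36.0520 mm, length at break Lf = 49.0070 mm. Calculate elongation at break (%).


Formula: Elongation = (Lf - L0) / L0 * 100
Substituting: Elongation = (49.0070 - 36.0520) / 36.0520 * 100
Result: 35.9342 %


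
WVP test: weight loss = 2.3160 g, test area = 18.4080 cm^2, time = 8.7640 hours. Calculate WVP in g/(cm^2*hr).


Formula: WVP = loss / (area * time)
Substituting: WVP = 2.3160 / (18.4080 * 8.7640)
Result: 0.0143559 g/(cm^2*hr)


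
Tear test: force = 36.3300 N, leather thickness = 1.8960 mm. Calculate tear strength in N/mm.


Formula: Tear strength = force / thickness
Substituting: Tear strength = 36.3300 / 1.8960
Result: 19.1614 N/mm


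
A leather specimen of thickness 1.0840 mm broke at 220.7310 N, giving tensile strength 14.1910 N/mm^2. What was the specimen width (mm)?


Formula: w = F / (TS * t)
Substituting: w = 220.7310 / (14.1910 * 1.0840)
Result: 14.3490 mm


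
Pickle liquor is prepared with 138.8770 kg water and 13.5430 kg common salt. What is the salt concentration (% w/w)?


Formula: Conc = salt / (water + salt) * 100
Substituting: Conc = 13.5430 / (138.8770 + 13.5430) * 100
Result: 8.8853 %


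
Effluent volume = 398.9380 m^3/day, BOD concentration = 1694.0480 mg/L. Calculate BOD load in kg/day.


Formula: BOD_load = volume * conc / 1000
Substituting: BOD_load = 398.9380 * 1694.0480 / 1000
Result: 675.8201 kg/day


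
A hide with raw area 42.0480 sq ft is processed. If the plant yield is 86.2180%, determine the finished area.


Formula: finished = raw * yield / 100
Substituting: finished = 42.0480 * 86.2180 / 100
Result: 36.2529 sq ft


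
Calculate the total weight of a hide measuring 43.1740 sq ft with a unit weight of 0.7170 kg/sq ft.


Formula: Weight = area * weight_per_sqft
Substituting: Weight = 43.1740 * 0.7170
Result: 30.9558 kg


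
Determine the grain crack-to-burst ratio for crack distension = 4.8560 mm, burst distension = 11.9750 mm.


Formula: Ratio = crack / burst
Substituting: Ratio = 4.8560 / 11.9750
Result: 0.4055


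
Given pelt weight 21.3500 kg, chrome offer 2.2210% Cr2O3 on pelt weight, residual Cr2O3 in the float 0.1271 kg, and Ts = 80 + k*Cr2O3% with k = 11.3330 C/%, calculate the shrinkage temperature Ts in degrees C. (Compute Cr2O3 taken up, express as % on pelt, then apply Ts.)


Offered = pelt * offer_pct / 100 = 21.3500 * 2.2210 / 100 = 0.4742 kg
Uptake = offered - residual = 0.4742 - 0.1271 = 0.3471 kg
Cr2O3% on pelt = uptake / pelt * 100 = 0.3471 / 21.3500 * 100 = 1.6257 %
Ts = 80 + k * Cr2O3% = 80 + 11.3330 * 1.6257 = 98.4239 C


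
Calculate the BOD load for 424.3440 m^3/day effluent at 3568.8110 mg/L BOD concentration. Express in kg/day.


Formula: BOD_load = volume * conc / 1000
Substituting: BOD_load = 424.3440 * 3568.8110 / 1000
Result: 1514.4035 kg/day


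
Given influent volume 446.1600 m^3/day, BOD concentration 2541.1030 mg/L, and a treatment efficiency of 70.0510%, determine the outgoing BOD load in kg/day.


Load_in = volume * conc / 1000 = 446.1600 * 2541.1030 / 1000 = 1133.7385 kg/day
Removed = Load_in * eff / 100 = 1133.7385 * 70.0510 / 100 = 794.1952 kg/day
Load_out = Load_in - Removed = 1133.7385 - 794.1952 = 339.5433 kg/day


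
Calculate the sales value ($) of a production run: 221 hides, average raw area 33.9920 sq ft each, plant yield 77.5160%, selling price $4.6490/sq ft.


Raw_total = N * avg_area = 221 * 33.9920 = 7512.2320 sq ft
Finished = Raw_total * yield / 100 = 7512.2320 * 77.5160 / 100 = 5823.1818 sq ft
Value = Finished * price = 5823.1818 * 4.6490 = 27071.9720 $


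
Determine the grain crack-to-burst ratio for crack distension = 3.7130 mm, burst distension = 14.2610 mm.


Formula: Ratio = crack / burst
Substituting: Ratio = 3.7130 / 14.2610
Result: 0.2604


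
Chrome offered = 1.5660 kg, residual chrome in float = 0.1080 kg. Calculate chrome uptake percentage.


Formula: Uptake = (offered - residual) / offered * 100
Substituting: Uptake = (1.5660 - 0.1080) / 1.5660 * 100
Result: 93.1034 %


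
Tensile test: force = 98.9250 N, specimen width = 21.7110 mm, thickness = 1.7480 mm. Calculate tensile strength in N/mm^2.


Formula: TS = force / (width * thickness)
Substituting: TS = 98.9250 / (21.7110 * 1.7480)
Result: 2.6067 N/mm^2


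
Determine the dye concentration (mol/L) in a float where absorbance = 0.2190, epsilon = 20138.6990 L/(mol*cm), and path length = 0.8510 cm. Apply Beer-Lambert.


Formula: c = A / (epsilon * l)
Substituting: c = 0.2190 / (20138.6990 * 0.8510)
Result: 1.2779e-05 mol/L


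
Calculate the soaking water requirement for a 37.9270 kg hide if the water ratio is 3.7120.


Formula: Water = hide_weight * ratio
Substituting: Water = 37.9270 * 3.7120
Result: 140.7850 kg


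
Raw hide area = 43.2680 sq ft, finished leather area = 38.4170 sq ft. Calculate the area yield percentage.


Formula: Yield = finished / raw * 100
Substituting: Yield = 38.4170 / 43.2680 * 100
Result: 88.7885 %


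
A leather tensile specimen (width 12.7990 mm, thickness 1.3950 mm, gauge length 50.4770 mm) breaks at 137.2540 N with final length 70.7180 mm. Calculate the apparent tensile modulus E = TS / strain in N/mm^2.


TS = F / (w * t) = 137.2540 / (12.7990 * 1.3950) = 7.6873 N/mm^2
strain = (Lf - L0) / L0 = (70.7180 - 50.4770) / 50.4770 = 0.4010
E = TS / strain = 7.6873 / 0.4010 = 19.1706 N/mm^2


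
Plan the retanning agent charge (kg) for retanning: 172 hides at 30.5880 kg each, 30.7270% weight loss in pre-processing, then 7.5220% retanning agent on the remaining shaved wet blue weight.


Total_raw = N * avg_wt = 172 * 30.5880 = 5261.1360 kg
Substrate = Total_raw * (1 - loss/100) = 5261.1360 * (1 - 30.7270/100) = 3644.5467 kg
Retan = Substrate * pct / 100 = 3644.5467 * 7.5220 / 100 = 274.1428 kg


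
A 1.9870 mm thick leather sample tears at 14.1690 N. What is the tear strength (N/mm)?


Formula: Tear strength = force / thickness
Substituting: Tear strength = 14.1690 / 1.9870
Result: 7.1309 N/mm


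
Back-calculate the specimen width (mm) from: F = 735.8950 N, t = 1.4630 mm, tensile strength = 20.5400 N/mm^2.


Formula: w = F / (TS * t)
Substituting: w = 735.8950 / (20.5400 * 1.4630)
Result: 24.4890 mm


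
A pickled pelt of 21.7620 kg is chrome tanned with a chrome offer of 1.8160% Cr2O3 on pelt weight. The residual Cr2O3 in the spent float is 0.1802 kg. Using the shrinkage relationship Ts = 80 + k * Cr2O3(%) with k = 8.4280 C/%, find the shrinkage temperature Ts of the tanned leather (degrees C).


Offered = pelt * offer_pct / 100 = 21.7620 * 1.8160 / 100 = 0.3952 kg
Uptake = offered - residual = 0.3952 - 0.1802 = 0.2150 kg
Cr2O3% on pelt = uptake / pelt * 100 = 0.2150 / 21.7620 * 100 = 0.9880 %
Ts = 80 + k * Cr2O3% = 80 + 8.4280 * 0.9880 = 88.3265 C


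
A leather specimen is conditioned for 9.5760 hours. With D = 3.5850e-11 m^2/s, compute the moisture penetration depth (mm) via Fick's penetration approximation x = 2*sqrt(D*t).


t = 9.5760 hr * 3600 = 34473.6000 s
D * t = 3.5850e-11 * 34473.6000 = 1.2359e-06
x = 2 * sqrt(D*t) = 2 * sqrt(1.2359e-06) = 0.0022234 m = 2.2234 mm


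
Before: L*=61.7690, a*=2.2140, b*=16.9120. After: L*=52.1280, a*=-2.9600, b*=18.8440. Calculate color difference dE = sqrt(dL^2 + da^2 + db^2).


dL = -9.6410, da = -5.1740, db = 1.9320
dE = sqrt((-9.6410)^2 + (-5.1740)^2 + 1.9320^2) = 11.1109


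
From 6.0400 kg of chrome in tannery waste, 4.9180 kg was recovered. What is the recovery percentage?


Formula: Recovery = recovered / input * 100
Substituting: Recovery = 4.9180 / 6.0400 * 100
Result: 81.4238 %


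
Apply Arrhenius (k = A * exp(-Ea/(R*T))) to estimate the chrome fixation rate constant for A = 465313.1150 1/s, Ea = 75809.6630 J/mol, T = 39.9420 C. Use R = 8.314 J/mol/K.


T_K = T_C + 273.15 = 39.9420 + 273.15 = 313.0920 K
exponent = -Ea / (R * T_K) = -75809.6630 / (8.314 * 313.0920) = -29.1234
k = A * exp(exponent) = 465313.1150 * exp(-29.1234) = 1.0462e-07 1/s


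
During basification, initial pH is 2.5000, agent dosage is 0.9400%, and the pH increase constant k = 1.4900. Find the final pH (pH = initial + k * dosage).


Formula: pH_final = pH_initial + k * base_pct
Substituting: pH_final = 2.5000 + 1.4900 * 0.9400
Result: 3.9006


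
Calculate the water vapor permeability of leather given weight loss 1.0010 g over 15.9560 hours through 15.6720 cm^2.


Formula: WVP = loss / (area * time)
Substituting: WVP = 1.0010 / (15.6720 * 15.9560)
Result: 0.004003 g/(cm^2*hr)


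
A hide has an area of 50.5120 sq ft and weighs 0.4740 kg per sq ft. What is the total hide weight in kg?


Formula: Weight = area * weight_per_sqft
Substituting: Weight = 50.5120 * 0.4740
Result: 23.9427 kg


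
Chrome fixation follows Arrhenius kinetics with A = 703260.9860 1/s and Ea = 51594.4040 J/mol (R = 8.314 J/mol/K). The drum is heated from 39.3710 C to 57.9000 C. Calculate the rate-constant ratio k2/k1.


T1 = 39.3710 + 273.15 = 312.5210 K; T2 = 57.9000 + 273.15 = 331.0500 K
k1 = A * exp(-Ea/(R*T1)) = 703260.9860 * exp(-51594.4040/(8.314*312.5210)) = 0.00167238 1/s
k2 = A * exp(-Ea/(R*T2)) = 703260.9860 * exp(-51594.4040/(8.314*331.0500)) = 0.00508174 1/s
k2/k1 = 0.00508174 / 0.00167238 = 3.0386


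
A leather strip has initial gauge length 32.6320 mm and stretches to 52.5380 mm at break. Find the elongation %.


Formula: Elongation = (Lf - L0) / L0 * 100
Substituting: Elongation = (52.5380 - 32.6320) / 32.6320 * 100
Result: 61.0015 %


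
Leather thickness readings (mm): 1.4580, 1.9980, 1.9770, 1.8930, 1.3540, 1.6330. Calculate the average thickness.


Formula: Average = sum / n
Substituting: Average = 10.3130 / 6
Result: 1.7188 mm


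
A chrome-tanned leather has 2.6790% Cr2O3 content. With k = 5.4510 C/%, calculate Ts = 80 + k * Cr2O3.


Formula: Ts = 80 + k * Cr2O3
Substituting: Ts = 80 + 5.4510 * 2.6790
Result: 94.6032 C


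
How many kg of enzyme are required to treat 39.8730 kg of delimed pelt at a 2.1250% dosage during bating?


Formula: Enzyme = substrate * pct / 100
Substituting: Enzyme = 39.8730 * 2.1250 / 100
Result: 0.8473 kg


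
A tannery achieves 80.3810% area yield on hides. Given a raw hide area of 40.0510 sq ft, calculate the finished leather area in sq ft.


Formula: finished = raw * yield / 100
Substituting: finished = 40.0510 * 80.3810 / 100
Result: 32.1934 sq ft


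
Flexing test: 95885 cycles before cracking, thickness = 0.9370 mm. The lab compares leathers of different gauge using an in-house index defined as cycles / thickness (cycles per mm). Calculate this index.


Formula: Index = cycles / thickness
Substituting: Index = 95885 / 0.9370
Result: 102331.9104 cycles/mm


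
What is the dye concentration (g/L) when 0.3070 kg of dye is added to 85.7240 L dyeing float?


Formula: Conc = dye_mass(kg) / volume(L) * 1000
Substituting: Conc = 0.3070 / 85.7240 * 1000
Result: 3.5813 g/L


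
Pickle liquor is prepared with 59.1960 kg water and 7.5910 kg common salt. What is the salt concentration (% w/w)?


Formula: Conc = salt / (water + salt) * 100
Substituting: Conc = 7.5910 / (59.1960 + 7.5910) * 100
Result: 11.3660 %


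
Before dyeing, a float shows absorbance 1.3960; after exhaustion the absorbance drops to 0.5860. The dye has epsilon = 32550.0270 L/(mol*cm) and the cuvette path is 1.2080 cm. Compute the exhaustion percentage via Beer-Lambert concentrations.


c_initial = A_i / (epsilon * l) = 1.3960 / (32550.0270 * 1.2080) = 3.5503e-05 mol/L
c_final = A_f / (epsilon * l) = 0.5860 / (32550.0270 * 1.2080) = 1.4903e-05 mol/L
Exhaustion = (c_initial - c_final) / c_initial * 100 = (3.5503e-05 - 1.4903e-05) / 3.5503e-05 * 100 = 58.0229 %


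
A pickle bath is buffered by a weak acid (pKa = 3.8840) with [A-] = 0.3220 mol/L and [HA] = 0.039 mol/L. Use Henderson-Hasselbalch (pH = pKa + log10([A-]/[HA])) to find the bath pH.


ratio = [A-] / [HA] = 0.3220 / 0.039 = 8.2564
log10(ratio) = 0.9168
pH = pKa + log10(ratio) = 3.8840 + 0.9168 = 4.8008


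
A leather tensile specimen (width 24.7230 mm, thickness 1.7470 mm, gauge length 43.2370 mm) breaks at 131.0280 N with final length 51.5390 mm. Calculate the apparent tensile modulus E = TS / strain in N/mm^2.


TS = F / (w * t) = 131.0280 / (24.7230 * 1.7470) = 3.0337 N/mm^2
strain = (Lf - L0) / L0 = (51.5390 - 43.2370) / 43.2370 = 0.1920
E = TS / strain = 3.0337 / 0.1920 = 15.7995 N/mm^2


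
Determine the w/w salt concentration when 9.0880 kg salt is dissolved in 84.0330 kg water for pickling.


Formula: Conc = salt / (water + salt) * 100
Substituting: Conc = 9.0880 / (84.0330 + 9.0880) * 100
Result: 9.7593 %


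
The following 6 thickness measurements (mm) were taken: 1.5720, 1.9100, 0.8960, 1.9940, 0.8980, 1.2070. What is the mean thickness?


Formula: Average = sum / n
Substituting: Average = 8.4770 / 6
Result: 1.4128 mm


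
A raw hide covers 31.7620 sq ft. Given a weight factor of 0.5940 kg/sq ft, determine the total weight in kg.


Formula: Weight = area * weight_per_sqft
Substituting: Weight = 31.7620 * 0.5940
Result: 18.8666 kg


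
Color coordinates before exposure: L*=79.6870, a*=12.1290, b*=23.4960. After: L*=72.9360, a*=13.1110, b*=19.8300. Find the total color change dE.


dL = -6.7510, da = 0.9820, db = -3.6660
dE = sqrt((-6.7510)^2 + 0.9820^2 + (-3.6660)^2) = 7.7447


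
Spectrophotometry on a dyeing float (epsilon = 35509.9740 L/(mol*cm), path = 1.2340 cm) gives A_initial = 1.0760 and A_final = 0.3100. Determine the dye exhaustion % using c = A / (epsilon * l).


c_initial = A_i / (epsilon * l) = 1.0760 / (35509.9740 * 1.2340) = 2.4555e-05 mol/L
c_final = A_f / (epsilon * l) = 0.3100 / (35509.9740 * 1.2340) = 7.0745e-06 mol/L
Exhaustion = (c_initial - c_final) / c_initial * 100 = (2.4555e-05 - 7.0745e-06) / 2.4555e-05 * 100 = 71.1896 %
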